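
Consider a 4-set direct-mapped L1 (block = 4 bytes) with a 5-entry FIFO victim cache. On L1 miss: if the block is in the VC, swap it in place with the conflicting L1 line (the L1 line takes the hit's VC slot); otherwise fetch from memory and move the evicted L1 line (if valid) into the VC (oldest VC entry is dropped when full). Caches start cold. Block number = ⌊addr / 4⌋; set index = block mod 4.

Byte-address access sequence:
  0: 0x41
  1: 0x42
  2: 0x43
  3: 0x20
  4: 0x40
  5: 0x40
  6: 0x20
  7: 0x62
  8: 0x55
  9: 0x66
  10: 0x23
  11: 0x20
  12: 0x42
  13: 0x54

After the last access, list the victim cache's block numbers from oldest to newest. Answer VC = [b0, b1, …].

VC = [8, 24, 25]

0: 0x41 (blk 16, set 0) → MISS  vc=[]
1: 0x42 (blk 16, set 0) → L1-HIT  vc=[]
2: 0x43 (blk 16, set 0) → L1-HIT  vc=[]
3: 0x20 (blk 8, set 0) → MISS  vc=[16]
4: 0x40 (blk 16, set 0) → VC-HIT  vc=[8]
5: 0x40 (blk 16, set 0) → L1-HIT  vc=[8]
6: 0x20 (blk 8, set 0) → VC-HIT  vc=[16]
7: 0x62 (blk 24, set 0) → MISS  vc=[16, 8]
8: 0x55 (blk 21, set 1) → MISS  vc=[16, 8]
9: 0x66 (blk 25, set 1) → MISS  vc=[16, 8, 21]
10: 0x23 (blk 8, set 0) → VC-HIT  vc=[16, 24, 21]
11: 0x20 (blk 8, set 0) → L1-HIT  vc=[16, 24, 21]
12: 0x42 (blk 16, set 0) → VC-HIT  vc=[8, 24, 21]
13: 0x54 (blk 21, set 1) → VC-HIT  vc=[8, 24, 25]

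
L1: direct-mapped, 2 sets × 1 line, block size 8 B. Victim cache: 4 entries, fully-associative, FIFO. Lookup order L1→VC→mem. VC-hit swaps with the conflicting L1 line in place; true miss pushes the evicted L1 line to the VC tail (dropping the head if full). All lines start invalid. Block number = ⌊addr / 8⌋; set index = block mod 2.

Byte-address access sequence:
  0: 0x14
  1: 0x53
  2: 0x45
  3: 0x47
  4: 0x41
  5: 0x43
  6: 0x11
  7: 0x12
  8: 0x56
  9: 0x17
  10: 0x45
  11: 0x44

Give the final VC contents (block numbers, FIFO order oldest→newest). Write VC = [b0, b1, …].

VC = [2, 10]

#0 0x14→b2/s0 MISS; vc=[]
#1 0x53→b10/s0 MISS; vc=[2]
#2 0x45→b8/s0 MISS; vc=[2,10]
#3 0x47→b8/s0 L1-HIT; vc=[2,10]
#4 0x41→b8/s0 L1-HIT; vc=[2,10]
#5 0x43→b8/s0 L1-HIT; vc=[2,10]
#6 0x11→b2/s0 VC-HIT; vc=[8,10]
#7 0x12→b2/s0 L1-HIT; vc=[8,10]
#8 0x56→b10/s0 VC-HIT; vc=[8,2]
#9 0x17→b2/s0 VC-HIT; vc=[8,10]
#10 0x45→b8/s0 VC-HIT; vc=[2,10]
#11 0x44→b8/s0 L1-HIT; vc=[2,10]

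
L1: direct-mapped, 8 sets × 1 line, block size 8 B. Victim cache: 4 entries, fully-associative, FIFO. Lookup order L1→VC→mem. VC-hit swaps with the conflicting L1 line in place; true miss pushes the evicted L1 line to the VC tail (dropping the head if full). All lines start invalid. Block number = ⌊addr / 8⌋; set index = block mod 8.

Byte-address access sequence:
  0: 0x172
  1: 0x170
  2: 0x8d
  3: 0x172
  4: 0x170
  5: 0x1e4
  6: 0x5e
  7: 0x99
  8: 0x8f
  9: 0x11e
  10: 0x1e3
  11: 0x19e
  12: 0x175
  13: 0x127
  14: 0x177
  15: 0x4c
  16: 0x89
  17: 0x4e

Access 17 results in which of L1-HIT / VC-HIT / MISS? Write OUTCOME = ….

#0 0x172→b46/s6 MISS; vc=[]
#1 0x170→b46/s6 L1-HIT; vc=[]
#2 0x8d→b17/s1 MISS; vc=[]
#3 0x172→b46/s6 L1-HIT; vc=[]
#4 0x170→b46/s6 L1-HIT; vc=[]
#5 0x1e4→b60/s4 MISS; vc=[]
#6 0x5e→b11/s3 MISS; vc=[]
#7 0x99→b19/s3 MISS; vc=[11]
#8 0x8f→b17/s1 L1-HIT; vc=[11]
#9 0x11e→b35/s3 MISS; vc=[11,19]
#10 0x1e3→b60/s4 L1-HIT; vc=[11,19]
#11 0x19e→b51/s3 MISS; vc=[11,19,35]
#12 0x175→b46/s6 L1-HIT; vc=[11,19,35]
#13 0x127→b36/s4 MISS; vc=[11,19,35,60]
#14 0x177→b46/s6 L1-HIT; vc=[11,19,35,60]
#15 0x4c→b9/s1 MISS; vc=[19,35,60,17]
#16 0x89→b17/s1 VC-HIT; vc=[19,35,60,9]
#17 0x4e→b9/s1 VC-HIT; vc=[19,35,60,17]

OUTCOME = VC-HIT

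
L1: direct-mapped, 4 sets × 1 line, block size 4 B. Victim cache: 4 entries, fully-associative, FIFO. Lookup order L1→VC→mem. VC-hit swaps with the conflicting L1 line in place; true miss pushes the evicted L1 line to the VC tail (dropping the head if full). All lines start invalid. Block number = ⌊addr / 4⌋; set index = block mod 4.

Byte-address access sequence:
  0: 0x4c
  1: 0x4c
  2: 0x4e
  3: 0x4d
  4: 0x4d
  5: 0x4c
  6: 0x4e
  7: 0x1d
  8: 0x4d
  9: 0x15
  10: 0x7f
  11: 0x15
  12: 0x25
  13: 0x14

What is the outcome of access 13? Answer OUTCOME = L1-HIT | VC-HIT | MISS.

0: 0x4c (blk 19, set 3) → MISS  vc=[]
1: 0x4c (blk 19, set 3) → L1-HIT  vc=[]
2: 0x4e (blk 19, set 3) → L1-HIT  vc=[]
3: 0x4d (blk 19, set 3) → L1-HIT  vc=[]
4: 0x4d (blk 19, set 3) → L1-HIT  vc=[]
5: 0x4c (blk 19, set 3) → L1-HIT  vc=[]
6: 0x4e (blk 19, set 3) → L1-HIT  vc=[]
7: 0x1d (blk 7, set 3) → MISS  vc=[19]
8: 0x4d (blk 19, set 3) → VC-HIT  vc=[7]
9: 0x15 (blk 5, set 1) → MISS  vc=[7]
10: 0x7f (blk 31, set 3) → MISS  vc=[7, 19]
11: 0x15 (blk 5, set 1) → L1-HIT  vc=[7, 19]
12: 0x25 (blk 9, set 1) → MISS  vc=[7, 19, 5]
13: 0x14 (blk 5, set 1) → VC-HIT  vc=[7, 19, 9]

OUTCOME = VC-HIT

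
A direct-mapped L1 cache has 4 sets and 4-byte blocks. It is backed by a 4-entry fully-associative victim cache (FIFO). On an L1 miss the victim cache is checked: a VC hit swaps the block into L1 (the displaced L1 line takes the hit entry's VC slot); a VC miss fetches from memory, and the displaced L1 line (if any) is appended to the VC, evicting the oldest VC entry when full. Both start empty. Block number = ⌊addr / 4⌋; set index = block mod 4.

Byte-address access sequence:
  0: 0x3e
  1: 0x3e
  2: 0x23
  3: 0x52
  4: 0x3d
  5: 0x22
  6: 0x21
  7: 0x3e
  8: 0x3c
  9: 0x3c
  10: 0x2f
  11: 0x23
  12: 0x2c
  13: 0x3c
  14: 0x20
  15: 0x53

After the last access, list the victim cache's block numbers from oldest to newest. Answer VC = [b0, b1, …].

  [0] addr=0x3e blk=15 s=3: MISS | VC []
  [1] addr=0x3e blk=15 s=3: L1-HIT | VC []
  [2] addr=0x23 blk=8 s=0: MISS | VC []
  [3] addr=0x52 blk=20 s=0: MISS | VC [8]
  [4] addr=0x3d blk=15 s=3: L1-HIT | VC [8]
  [5] addr=0x22 blk=8 s=0: VC-HIT | VC [20]
  [6] addr=0x21 blk=8 s=0: L1-HIT | VC [20]
  [7] addr=0x3e blk=15 s=3: L1-HIT | VC [20]
  [8] addr=0x3c blk=15 s=3: L1-HIT | VC [20]
  [9] addr=0x3c blk=15 s=3: L1-HIT | VC [20]
  [10] addr=0x2f blk=11 s=3: MISS | VC [20, 15]
  [11] addr=0x23 blk=8 s=0: L1-HIT | VC [20, 15]
  [12] addr=0x2c blk=11 s=3: L1-HIT | VC [20, 15]
  [13] addr=0x3c blk=15 s=3: VC-HIT | VC [20, 11]
  [14] addr=0x20 blk=8 s=0: L1-HIT | VC [20, 11]
  [15] addr=0x53 blk=20 s=0: VC-HIT | VC [8, 11]

VC = [8, 11]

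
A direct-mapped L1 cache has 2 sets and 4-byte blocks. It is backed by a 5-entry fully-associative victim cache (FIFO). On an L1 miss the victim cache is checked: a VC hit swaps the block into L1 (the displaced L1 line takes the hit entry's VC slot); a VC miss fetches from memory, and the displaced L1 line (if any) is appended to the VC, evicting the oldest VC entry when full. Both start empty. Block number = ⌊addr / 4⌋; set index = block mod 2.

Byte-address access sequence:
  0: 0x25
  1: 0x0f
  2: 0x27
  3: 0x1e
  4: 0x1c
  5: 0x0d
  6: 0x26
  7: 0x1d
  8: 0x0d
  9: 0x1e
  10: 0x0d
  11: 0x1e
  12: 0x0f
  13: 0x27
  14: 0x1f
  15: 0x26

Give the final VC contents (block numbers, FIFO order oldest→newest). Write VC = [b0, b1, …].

VC = [3, 7]

0: 0x25 (blk 9, set 1) → MISS  vc=[]
1: 0xf (blk 3, set 1) → MISS  vc=[9]
2: 0x27 (blk 9, set 1) → VC-HIT  vc=[3]
3: 0x1e (blk 7, set 1) → MISS  vc=[3, 9]
4: 0x1c (blk 7, set 1) → L1-HIT  vc=[3, 9]
5: 0xd (blk 3, set 1) → VC-HIT  vc=[7, 9]
6: 0x26 (blk 9, set 1) → VC-HIT  vc=[7, 3]
7: 0x1d (blk 7, set 1) → VC-HIT  vc=[9, 3]
8: 0xd (blk 3, set 1) → VC-HIT  vc=[9, 7]
9: 0x1e (blk 7, set 1) → VC-HIT  vc=[9, 3]
10: 0xd (blk 3, set 1) → VC-HIT  vc=[9, 7]
11: 0x1e (blk 7, set 1) → VC-HIT  vc=[9, 3]
12: 0xf (blk 3, set 1) → VC-HIT  vc=[9, 7]
13: 0x27 (blk 9, set 1) → VC-HIT  vc=[3, 7]
14: 0x1f (blk 7, set 1) → VC-HIT  vc=[3, 9]
15: 0x26 (blk 9, set 1) → VC-HIT  vc=[3, 7]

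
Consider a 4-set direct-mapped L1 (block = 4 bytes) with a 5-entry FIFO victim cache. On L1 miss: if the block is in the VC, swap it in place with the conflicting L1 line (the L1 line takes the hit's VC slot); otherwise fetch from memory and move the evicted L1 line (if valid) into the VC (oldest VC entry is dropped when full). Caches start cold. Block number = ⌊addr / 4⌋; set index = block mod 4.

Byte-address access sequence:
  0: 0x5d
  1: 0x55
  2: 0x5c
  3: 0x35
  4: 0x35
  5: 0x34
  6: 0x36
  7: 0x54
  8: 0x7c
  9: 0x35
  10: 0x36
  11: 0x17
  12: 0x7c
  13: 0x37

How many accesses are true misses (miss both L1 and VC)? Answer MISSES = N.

#0 0x5d→b23/s3 MISS; vc=[]
#1 0x55→b21/s1 MISS; vc=[]
#2 0x5c→b23/s3 L1-HIT; vc=[]
#3 0x35→b13/s1 MISS; vc=[21]
#4 0x35→b13/s1 L1-HIT; vc=[21]
#5 0x34→b13/s1 L1-HIT; vc=[21]
#6 0x36→b13/s1 L1-HIT; vc=[21]
#7 0x54→b21/s1 VC-HIT; vc=[13]
#8 0x7c→b31/s3 MISS; vc=[13,23]
#9 0x35→b13/s1 VC-HIT; vc=[21,23]
#10 0x36→b13/s1 L1-HIT; vc=[21,23]
#11 0x17→b5/s1 MISS; vc=[21,23,13]
#12 0x7c→b31/s3 L1-HIT; vc=[21,23,13]
#13 0x37→b13/s1 VC-HIT; vc=[21,23,5]

MISSES = 5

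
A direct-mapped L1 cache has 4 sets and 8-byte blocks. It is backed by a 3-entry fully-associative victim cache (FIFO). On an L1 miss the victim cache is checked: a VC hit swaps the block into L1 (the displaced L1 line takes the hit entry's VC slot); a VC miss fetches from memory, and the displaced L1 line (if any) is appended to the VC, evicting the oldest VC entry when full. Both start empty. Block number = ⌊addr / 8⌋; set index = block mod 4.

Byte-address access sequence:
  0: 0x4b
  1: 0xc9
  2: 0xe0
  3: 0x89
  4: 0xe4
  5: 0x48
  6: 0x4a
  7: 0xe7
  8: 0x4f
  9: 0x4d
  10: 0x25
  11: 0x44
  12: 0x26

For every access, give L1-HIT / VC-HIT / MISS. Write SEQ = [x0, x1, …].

SEQ = [MISS, MISS, MISS, MISS, L1-HIT, VC-HIT, L1-HIT, L1-HIT, L1-HIT, L1-HIT, MISS, MISS, VC-HIT]

0: 0x4b (blk 9, set 1) → MISS  vc=[]
1: 0xc9 (blk 25, set 1) → MISS  vc=[9]
2: 0xe0 (blk 28, set 0) → MISS  vc=[9]
3: 0x89 (blk 17, set 1) → MISS  vc=[9, 25]
4: 0xe4 (blk 28, set 0) → L1-HIT  vc=[9, 25]
5: 0x48 (blk 9, set 1) → VC-HIT  vc=[17, 25]
6: 0x4a (blk 9, set 1) → L1-HIT  vc=[17, 25]
7: 0xe7 (blk 28, set 0) → L1-HIT  vc=[17, 25]
8: 0x4f (blk 9, set 1) → L1-HIT  vc=[17, 25]
9: 0x4d (blk 9, set 1) → L1-HIT  vc=[17, 25]
10: 0x25 (blk 4, set 0) → MISS  vc=[17, 25, 28]
11: 0x44 (blk 8, set 0) → MISS  vc=[25, 28, 4]
12: 0x26 (blk 4, set 0) → VC-HIT  vc=[25, 28, 8]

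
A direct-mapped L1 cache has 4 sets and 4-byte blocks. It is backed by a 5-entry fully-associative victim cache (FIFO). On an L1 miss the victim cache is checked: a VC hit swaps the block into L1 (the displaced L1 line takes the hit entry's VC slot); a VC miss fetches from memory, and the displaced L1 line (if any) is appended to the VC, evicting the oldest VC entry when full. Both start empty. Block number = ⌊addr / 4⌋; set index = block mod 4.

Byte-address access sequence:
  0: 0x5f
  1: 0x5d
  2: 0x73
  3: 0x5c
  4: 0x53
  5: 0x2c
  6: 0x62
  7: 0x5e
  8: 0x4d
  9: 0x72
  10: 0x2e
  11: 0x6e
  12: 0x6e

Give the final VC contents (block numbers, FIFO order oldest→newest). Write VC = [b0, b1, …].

VC = [24, 19, 20, 23, 11]

  [0] addr=0x5f blk=23 s=3: MISS | VC []
  [1] addr=0x5d blk=23 s=3: L1-HIT | VC []
  [2] addr=0x73 blk=28 s=0: MISS | VC []
  [3] addr=0x5c blk=23 s=3: L1-HIT | VC []
  [4] addr=0x53 blk=20 s=0: MISS | VC [28]
  [5] addr=0x2c blk=11 s=3: MISS | VC [28, 23]
  [6] addr=0x62 blk=24 s=0: MISS | VC [28, 23, 20]
  [7] addr=0x5e blk=23 s=3: VC-HIT | VC [28, 11, 20]
  [8] addr=0x4d blk=19 s=3: MISS | VC [28, 11, 20, 23]
  [9] addr=0x72 blk=28 s=0: VC-HIT | VC [24, 11, 20, 23]
  [10] addr=0x2e blk=11 s=3: VC-HIT | VC [24, 19, 20, 23]
  [11] addr=0x6e blk=27 s=3: MISS | VC [24, 19, 20, 23, 11]
  [12] addr=0x6e blk=27 s=3: L1-HIT | VC [24, 19, 20, 23, 11]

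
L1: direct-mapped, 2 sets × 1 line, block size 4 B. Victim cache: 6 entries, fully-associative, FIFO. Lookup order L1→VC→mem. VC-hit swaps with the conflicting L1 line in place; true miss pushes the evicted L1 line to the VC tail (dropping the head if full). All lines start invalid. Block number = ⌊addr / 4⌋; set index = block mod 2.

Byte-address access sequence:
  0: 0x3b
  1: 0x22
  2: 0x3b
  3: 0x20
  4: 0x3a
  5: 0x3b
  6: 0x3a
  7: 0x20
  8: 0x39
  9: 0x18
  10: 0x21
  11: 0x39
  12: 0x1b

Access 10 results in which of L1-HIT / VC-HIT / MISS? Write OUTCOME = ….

0: 0x3b (blk 14, set 0) → MISS  vc=[]
1: 0x22 (blk 8, set 0) → MISS  vc=[14]
2: 0x3b (blk 14, set 0) → VC-HIT  vc=[8]
3: 0x20 (blk 8, set 0) → VC-HIT  vc=[14]
4: 0x3a (blk 14, set 0) → VC-HIT  vc=[8]
5: 0x3b (blk 14, set 0) → L1-HIT  vc=[8]
6: 0x3a (blk 14, set 0) → L1-HIT  vc=[8]
7: 0x20 (blk 8, set 0) → VC-HIT  vc=[14]
8: 0x39 (blk 14, set 0) → VC-HIT  vc=[8]
9: 0x18 (blk 6, set 0) → MISS  vc=[8, 14]
10: 0x21 (blk 8, set 0) → VC-HIT  vc=[6, 14]
11: 0x39 (blk 14, set 0) → VC-HIT  vc=[6, 8]
12: 0x1b (blk 6, set 0) → VC-HIT  vc=[14, 8]

OUTCOME = VC-HIT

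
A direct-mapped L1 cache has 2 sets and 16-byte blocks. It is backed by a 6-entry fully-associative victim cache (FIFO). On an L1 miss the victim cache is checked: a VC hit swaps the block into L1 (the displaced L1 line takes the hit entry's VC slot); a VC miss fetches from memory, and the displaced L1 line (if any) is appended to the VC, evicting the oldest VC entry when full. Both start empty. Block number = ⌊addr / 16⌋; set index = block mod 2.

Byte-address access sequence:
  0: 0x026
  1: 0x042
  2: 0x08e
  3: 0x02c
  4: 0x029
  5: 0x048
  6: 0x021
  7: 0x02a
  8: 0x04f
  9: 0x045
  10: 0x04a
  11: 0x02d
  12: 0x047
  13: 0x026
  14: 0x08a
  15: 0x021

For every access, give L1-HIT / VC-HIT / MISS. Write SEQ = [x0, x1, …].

0: 0x26 (blk 2, set 0) → MISS  vc=[]
1: 0x42 (blk 4, set 0) → MISS  vc=[2]
2: 0x8e (blk 8, set 0) → MISS  vc=[2, 4]
3: 0x2c (blk 2, set 0) → VC-HIT  vc=[8, 4]
4: 0x29 (blk 2, set 0) → L1-HIT  vc=[8, 4]
5: 0x48 (blk 4, set 0) → VC-HIT  vc=[8, 2]
6: 0x21 (blk 2, set 0) → VC-HIT  vc=[8, 4]
7: 0x2a (blk 2, set 0) → L1-HIT  vc=[8, 4]
8: 0x4f (blk 4, set 0) → VC-HIT  vc=[8, 2]
9: 0x45 (blk 4, set 0) → L1-HIT  vc=[8, 2]
10: 0x4a (blk 4, set 0) → L1-HIT  vc=[8, 2]
11: 0x2d (blk 2, set 0) → VC-HIT  vc=[8, 4]
12: 0x47 (blk 4, set 0) → VC-HIT  vc=[8, 2]
13: 0x26 (blk 2, set 0) → VC-HIT  vc=[8, 4]
14: 0x8a (blk 8, set 0) → VC-HIT  vc=[2, 4]
15: 0x21 (blk 2, set 0) → VC-HIT  vc=[8, 4]

SEQ = [MISS, MISS, MISS, VC-HIT, L1-HIT, VC-HIT, VC-HIT, L1-HIT, VC-HIT, L1-HIT, L1-HIT, VC-HIT, VC-HIT, VC-HIT, VC-HIT, VC-HIT]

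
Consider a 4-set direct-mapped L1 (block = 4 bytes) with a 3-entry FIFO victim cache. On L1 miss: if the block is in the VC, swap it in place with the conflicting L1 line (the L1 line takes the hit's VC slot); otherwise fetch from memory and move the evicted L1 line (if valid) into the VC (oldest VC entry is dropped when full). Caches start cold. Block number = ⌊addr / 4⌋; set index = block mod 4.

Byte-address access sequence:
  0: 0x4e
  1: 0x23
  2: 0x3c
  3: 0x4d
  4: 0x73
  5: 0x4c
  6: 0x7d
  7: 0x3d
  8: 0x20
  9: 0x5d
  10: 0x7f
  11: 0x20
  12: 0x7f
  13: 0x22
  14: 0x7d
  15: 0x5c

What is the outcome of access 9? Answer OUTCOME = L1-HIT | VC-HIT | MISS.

OUTCOME = MISS

#0 0x4e→b19/s3 MISS; vc=[]
#1 0x23→b8/s0 MISS; vc=[]
#2 0x3c→b15/s3 MISS; vc=[19]
#3 0x4d→b19/s3 VC-HIT; vc=[15]
#4 0x73→b28/s0 MISS; vc=[15,8]
#5 0x4c→b19/s3 L1-HIT; vc=[15,8]
#6 0x7d→b31/s3 MISS; vc=[15,8,19]
#7 0x3d→b15/s3 VC-HIT; vc=[31,8,19]
#8 0x20→b8/s0 VC-HIT; vc=[31,28,19]
#9 0x5d→b23/s3 MISS; vc=[28,19,15]
#10 0x7f→b31/s3 MISS; vc=[19,15,23]
#11 0x20→b8/s0 L1-HIT; vc=[19,15,23]
#12 0x7f→b31/s3 L1-HIT; vc=[19,15,23]
#13 0x22→b8/s0 L1-HIT; vc=[19,15,23]
#14 0x7d→b31/s3 L1-HIT; vc=[19,15,23]
#15 0x5c→b23/s3 VC-HIT; vc=[19,15,31]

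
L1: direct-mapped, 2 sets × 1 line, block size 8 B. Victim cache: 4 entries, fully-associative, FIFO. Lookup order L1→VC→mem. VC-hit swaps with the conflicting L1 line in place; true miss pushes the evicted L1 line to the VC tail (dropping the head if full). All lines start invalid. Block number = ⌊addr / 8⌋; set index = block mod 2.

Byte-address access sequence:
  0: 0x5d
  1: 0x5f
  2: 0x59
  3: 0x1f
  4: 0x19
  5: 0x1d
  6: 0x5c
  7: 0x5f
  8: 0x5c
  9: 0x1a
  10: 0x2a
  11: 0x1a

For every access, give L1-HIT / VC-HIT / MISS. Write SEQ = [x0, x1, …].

#0 0x5d→b11/s1 MISS; vc=[]
#1 0x5f→b11/s1 L1-HIT; vc=[]
#2 0x59→b11/s1 L1-HIT; vc=[]
#3 0x1f→b3/s1 MISS; vc=[11]
#4 0x19→b3/s1 L1-HIT; vc=[11]
#5 0x1d→b3/s1 L1-HIT; vc=[11]
#6 0x5c→b11/s1 VC-HIT; vc=[3]
#7 0x5f→b11/s1 L1-HIT; vc=[3]
#8 0x5c→b11/s1 L1-HIT; vc=[3]
#9 0x1a→b3/s1 VC-HIT; vc=[11]
#10 0x2a→b5/s1 MISS; vc=[11,3]
#11 0x1a→b3/s1 VC-HIT; vc=[11,5]

SEQ = [MISS, L1-HIT, L1-HIT, MISS, L1-HIT, L1-HIT, VC-HIT, L1-HIT, L1-HIT, VC-HIT, MISS, VC-HIT]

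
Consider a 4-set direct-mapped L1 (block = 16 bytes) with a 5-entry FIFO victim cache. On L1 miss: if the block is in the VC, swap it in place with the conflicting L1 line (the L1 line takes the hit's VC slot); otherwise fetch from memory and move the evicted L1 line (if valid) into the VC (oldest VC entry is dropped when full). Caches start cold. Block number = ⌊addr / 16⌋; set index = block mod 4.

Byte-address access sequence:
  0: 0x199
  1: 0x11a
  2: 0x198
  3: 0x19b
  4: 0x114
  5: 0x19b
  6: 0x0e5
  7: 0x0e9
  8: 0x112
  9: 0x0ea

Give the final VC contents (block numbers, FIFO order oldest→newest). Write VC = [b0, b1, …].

VC = [25]

  [0] addr=0x199 blk=25 s=1: MISS | VC []
  [1] addr=0x11a blk=17 s=1: MISS | VC [25]
  [2] addr=0x198 blk=25 s=1: VC-HIT | VC [17]
  [3] addr=0x19b blk=25 s=1: L1-HIT | VC [17]
  [4] addr=0x114 blk=17 s=1: VC-HIT | VC [25]
  [5] addr=0x19b blk=25 s=1: VC-HIT | VC [17]
  [6] addr=0xe5 blk=14 s=2: MISS | VC [17]
  [7] addr=0xe9 blk=14 s=2: L1-HIT | VC [17]
  [8] addr=0x112 blk=17 s=1: VC-HIT | VC [25]
  [9] addr=0xea blk=14 s=2: L1-HIT | VC [25]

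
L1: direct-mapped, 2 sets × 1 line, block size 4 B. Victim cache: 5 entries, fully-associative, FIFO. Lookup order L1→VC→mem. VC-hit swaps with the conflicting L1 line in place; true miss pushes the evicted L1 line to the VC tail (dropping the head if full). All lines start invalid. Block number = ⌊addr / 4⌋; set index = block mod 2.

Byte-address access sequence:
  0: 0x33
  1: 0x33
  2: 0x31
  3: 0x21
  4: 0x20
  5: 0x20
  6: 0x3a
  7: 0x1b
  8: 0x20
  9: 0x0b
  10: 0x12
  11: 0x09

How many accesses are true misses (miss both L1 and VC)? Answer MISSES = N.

MISSES = 6

0: 0x33 (blk 12, set 0) → MISS  vc=[]
1: 0x33 (blk 12, set 0) → L1-HIT  vc=[]
2: 0x31 (blk 12, set 0) → L1-HIT  vc=[]
3: 0x21 (blk 8, set 0) → MISS  vc=[12]
4: 0x20 (blk 8, set 0) → L1-HIT  vc=[12]
5: 0x20 (blk 8, set 0) → L1-HIT  vc=[12]
6: 0x3a (blk 14, set 0) → MISS  vc=[12, 8]
7: 0x1b (blk 6, set 0) → MISS  vc=[12, 8, 14]
8: 0x20 (blk 8, set 0) → VC-HIT  vc=[12, 6, 14]
9: 0xb (blk 2, set 0) → MISS  vc=[12, 6, 14, 8]
10: 0x12 (blk 4, set 0) → MISS  vc=[12, 6, 14, 8, 2]
11: 0x9 (blk 2, set 0) → VC-HIT  vc=[12, 6, 14, 8, 4]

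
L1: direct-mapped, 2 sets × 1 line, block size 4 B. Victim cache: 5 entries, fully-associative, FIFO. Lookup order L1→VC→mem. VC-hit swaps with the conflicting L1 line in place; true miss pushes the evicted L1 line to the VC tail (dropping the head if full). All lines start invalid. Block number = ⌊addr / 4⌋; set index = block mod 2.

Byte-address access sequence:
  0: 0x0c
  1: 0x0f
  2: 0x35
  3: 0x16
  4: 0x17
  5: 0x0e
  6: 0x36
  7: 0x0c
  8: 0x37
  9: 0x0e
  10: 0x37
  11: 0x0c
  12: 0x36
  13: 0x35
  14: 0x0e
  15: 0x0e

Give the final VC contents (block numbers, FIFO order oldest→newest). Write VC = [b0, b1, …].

0: 0xc (blk 3, set 1) → MISS  vc=[]
1: 0xf (blk 3, set 1) → L1-HIT  vc=[]
2: 0x35 (blk 13, set 1) → MISS  vc=[3]
3: 0x16 (blk 5, set 1) → MISS  vc=[3, 13]
4: 0x17 (blk 5, set 1) → L1-HIT  vc=[3, 13]
5: 0xe (blk 3, set 1) → VC-HIT  vc=[5, 13]
6: 0x36 (blk 13, set 1) → VC-HIT  vc=[5, 3]
7: 0xc (blk 3, set 1) → VC-HIT  vc=[5, 13]
8: 0x37 (blk 13, set 1) → VC-HIT  vc=[5, 3]
9: 0xe (blk 3, set 1) → VC-HIT  vc=[5, 13]
10: 0x37 (blk 13, set 1) → VC-HIT  vc=[5, 3]
11: 0xc (blk 3, set 1) → VC-HIT  vc=[5, 13]
12: 0x36 (blk 13, set 1) → VC-HIT  vc=[5, 3]
13: 0x35 (blk 13, set 1) → L1-HIT  vc=[5, 3]
14: 0xe (blk 3, set 1) → VC-HIT  vc=[5, 13]
15: 0xe (blk 3, set 1) → L1-HIT  vc=[5, 13]

VC = [5, 13]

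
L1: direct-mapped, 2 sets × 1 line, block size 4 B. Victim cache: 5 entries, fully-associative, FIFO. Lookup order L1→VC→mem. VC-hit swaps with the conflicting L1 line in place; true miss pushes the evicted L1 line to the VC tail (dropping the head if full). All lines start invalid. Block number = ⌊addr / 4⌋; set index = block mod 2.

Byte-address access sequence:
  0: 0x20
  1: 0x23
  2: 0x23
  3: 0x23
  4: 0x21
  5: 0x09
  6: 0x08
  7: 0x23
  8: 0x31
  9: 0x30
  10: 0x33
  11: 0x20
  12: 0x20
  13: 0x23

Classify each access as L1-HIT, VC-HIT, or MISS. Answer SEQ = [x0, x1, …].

SEQ = [MISS, L1-HIT, L1-HIT, L1-HIT, L1-HIT, MISS, L1-HIT, VC-HIT, MISS, L1-HIT, L1-HIT, VC-HIT, L1-HIT, L1-HIT]

  [0] addr=0x20 blk=8 s=0: MISS | VC []
  [1] addr=0x23 blk=8 s=0: L1-HIT | VC []
  [2] addr=0x23 blk=8 s=0: L1-HIT | VC []
  [3] addr=0x23 blk=8 s=0: L1-HIT | VC []
  [4] addr=0x21 blk=8 s=0: L1-HIT | VC []
  [5] addr=0x9 blk=2 s=0: MISS | VC [8]
  [6] addr=0x8 blk=2 s=0: L1-HIT | VC [8]
  [7] addr=0x23 blk=8 s=0: VC-HIT | VC [2]
  [8] addr=0x31 blk=12 s=0: MISS | VC [2, 8]
  [9] addr=0x30 blk=12 s=0: L1-HIT | VC [2, 8]
  [10] addr=0x33 blk=12 s=0: L1-HIT | VC [2, 8]
  [11] addr=0x20 blk=8 s=0: VC-HIT | VC [2, 12]
  [12] addr=0x20 blk=8 s=0: L1-HIT | VC [2, 12]
  [13] addr=0x23 blk=8 s=0: L1-HIT | VC [2, 12]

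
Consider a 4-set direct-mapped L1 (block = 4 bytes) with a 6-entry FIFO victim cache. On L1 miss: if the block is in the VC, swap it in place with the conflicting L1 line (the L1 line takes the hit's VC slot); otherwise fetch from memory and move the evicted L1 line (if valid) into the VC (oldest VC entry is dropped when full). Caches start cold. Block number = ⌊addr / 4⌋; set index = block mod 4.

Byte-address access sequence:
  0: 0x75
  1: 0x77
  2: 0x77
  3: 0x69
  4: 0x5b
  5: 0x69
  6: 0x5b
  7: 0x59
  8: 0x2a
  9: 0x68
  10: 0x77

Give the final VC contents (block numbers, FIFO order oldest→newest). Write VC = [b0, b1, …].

0: 0x75 (blk 29, set 1) → MISS  vc=[]
1: 0x77 (blk 29, set 1) → L1-HIT  vc=[]
2: 0x77 (blk 29, set 1) → L1-HIT  vc=[]
3: 0x69 (blk 26, set 2) → MISS  vc=[]
4: 0x5b (blk 22, set 2) → MISS  vc=[26]
5: 0x69 (blk 26, set 2) → VC-HIT  vc=[22]
6: 0x5b (blk 22, set 2) → VC-HIT  vc=[26]
7: 0x59 (blk 22, set 2) → L1-HIT  vc=[26]
8: 0x2a (blk 10, set 2) → MISS  vc=[26, 22]
9: 0x68 (blk 26, set 2) → VC-HIT  vc=[10, 22]
10: 0x77 (blk 29, set 1) → L1-HIT  vc=[10, 22]

VC = [10, 22]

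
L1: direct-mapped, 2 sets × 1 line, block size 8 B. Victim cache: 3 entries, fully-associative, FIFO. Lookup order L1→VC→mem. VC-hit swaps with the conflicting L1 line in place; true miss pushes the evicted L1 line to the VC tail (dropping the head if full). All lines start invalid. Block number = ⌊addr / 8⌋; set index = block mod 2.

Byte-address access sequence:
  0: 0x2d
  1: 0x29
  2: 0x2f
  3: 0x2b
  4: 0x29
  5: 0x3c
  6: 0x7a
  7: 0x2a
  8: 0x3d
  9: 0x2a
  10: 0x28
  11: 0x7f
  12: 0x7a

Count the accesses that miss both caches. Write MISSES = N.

  [0] addr=0x2d blk=5 s=1: MISS | VC []
  [1] addr=0x29 blk=5 s=1: L1-HIT | VC []
  [2] addr=0x2f blk=5 s=1: L1-HIT | VC []
  [3] addr=0x2b blk=5 s=1: L1-HIT | VC []
  [4] addr=0x29 blk=5 s=1: L1-HIT | VC []
  [5] addr=0x3c blk=7 s=1: MISS | VC [5]
  [6] addr=0x7a blk=15 s=1: MISS | VC [5, 7]
  [7] addr=0x2a blk=5 s=1: VC-HIT | VC [15, 7]
  [8] addr=0x3d blk=7 s=1: VC-HIT | VC [15, 5]
  [9] addr=0x2a blk=5 s=1: VC-HIT | VC [15, 7]
  [10] addr=0x28 blk=5 s=1: L1-HIT | VC [15, 7]
  [11] addr=0x7f blk=15 s=1: VC-HIT | VC [5, 7]
  [12] addr=0x7a blk=15 s=1: L1-HIT | VC [5, 7]

MISSES = 3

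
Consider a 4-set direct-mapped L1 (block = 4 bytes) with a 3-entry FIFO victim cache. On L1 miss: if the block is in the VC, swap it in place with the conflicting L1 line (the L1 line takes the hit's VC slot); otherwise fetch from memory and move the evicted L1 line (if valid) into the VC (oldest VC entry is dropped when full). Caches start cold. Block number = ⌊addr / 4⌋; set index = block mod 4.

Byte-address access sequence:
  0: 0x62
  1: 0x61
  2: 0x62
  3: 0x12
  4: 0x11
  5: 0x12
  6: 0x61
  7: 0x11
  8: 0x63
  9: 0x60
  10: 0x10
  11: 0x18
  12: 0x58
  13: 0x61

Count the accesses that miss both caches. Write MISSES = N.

0: 0x62 (blk 24, set 0) → MISS  vc=[]
1: 0x61 (blk 24, set 0) → L1-HIT  vc=[]
2: 0x62 (blk 24, set 0) → L1-HIT  vc=[]
3: 0x12 (blk 4, set 0) → MISS  vc=[24]
4: 0x11 (blk 4, set 0) → L1-HIT  vc=[24]
5: 0x12 (blk 4, set 0) → L1-HIT  vc=[24]
6: 0x61 (blk 24, set 0) → VC-HIT  vc=[4]
7: 0x11 (blk 4, set 0) → VC-HIT  vc=[24]
8: 0x63 (blk 24, set 0) → VC-HIT  vc=[4]
9: 0x60 (blk 24, set 0) → L1-HIT  vc=[4]
10: 0x10 (blk 4, set 0) → VC-HIT  vc=[24]
11: 0x18 (blk 6, set 2) → MISS  vc=[24]
12: 0x58 (blk 22, set 2) → MISS  vc=[24, 6]
13: 0x61 (blk 24, set 0) → VC-HIT  vc=[4, 6]

MISSES = 4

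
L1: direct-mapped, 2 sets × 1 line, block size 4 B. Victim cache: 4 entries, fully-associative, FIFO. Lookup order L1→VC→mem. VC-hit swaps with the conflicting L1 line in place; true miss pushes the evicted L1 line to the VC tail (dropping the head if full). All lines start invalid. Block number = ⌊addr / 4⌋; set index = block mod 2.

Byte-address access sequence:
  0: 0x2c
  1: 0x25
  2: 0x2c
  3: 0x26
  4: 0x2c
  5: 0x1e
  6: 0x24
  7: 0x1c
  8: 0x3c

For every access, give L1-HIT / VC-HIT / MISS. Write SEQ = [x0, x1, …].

#0 0x2c→b11/s1 MISS; vc=[]
#1 0x25→b9/s1 MISS; vc=[11]
#2 0x2c→b11/s1 VC-HIT; vc=[9]
#3 0x26→b9/s1 VC-HIT; vc=[11]
#4 0x2c→b11/s1 VC-HIT; vc=[9]
#5 0x1e→b7/s1 MISS; vc=[9,11]
#6 0x24→b9/s1 VC-HIT; vc=[7,11]
#7 0x1c→b7/s1 VC-HIT; vc=[9,11]
#8 0x3c→b15/s1 MISS; vc=[9,11,7]

SEQ = [MISS, MISS, VC-HIT, VC-HIT, VC-HIT, MISS, VC-HIT, VC-HIT, MISS]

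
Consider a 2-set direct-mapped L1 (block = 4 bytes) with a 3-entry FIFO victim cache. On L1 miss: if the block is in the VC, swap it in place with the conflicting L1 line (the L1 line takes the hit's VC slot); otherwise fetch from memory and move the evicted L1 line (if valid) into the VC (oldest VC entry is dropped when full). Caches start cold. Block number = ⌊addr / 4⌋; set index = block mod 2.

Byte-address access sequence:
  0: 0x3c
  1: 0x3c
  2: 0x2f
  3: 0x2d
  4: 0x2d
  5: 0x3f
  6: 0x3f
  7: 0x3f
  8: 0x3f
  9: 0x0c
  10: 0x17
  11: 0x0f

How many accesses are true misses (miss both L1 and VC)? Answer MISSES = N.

  [0] addr=0x3c blk=15 s=1: MISS | VC []
  [1] addr=0x3c blk=15 s=1: L1-HIT | VC []
  [2] addr=0x2f blk=11 s=1: MISS | VC [15]
  [3] addr=0x2d blk=11 s=1: L1-HIT | VC [15]
  [4] addr=0x2d blk=11 s=1: L1-HIT | VC [15]
  [5] addr=0x3f blk=15 s=1: VC-HIT | VC [11]
  [6] addr=0x3f blk=15 s=1: L1-HIT | VC [11]
  [7] addr=0x3f blk=15 s=1: L1-HIT | VC [11]
  [8] addr=0x3f blk=15 s=1: L1-HIT | VC [11]
  [9] addr=0xc blk=3 s=1: MISS | VC [11, 15]
  [10] addr=0x17 blk=5 s=1: MISS | VC [11, 15, 3]
  [11] addr=0xf blk=3 s=1: VC-HIT | VC [11, 15, 5]

MISSES = 4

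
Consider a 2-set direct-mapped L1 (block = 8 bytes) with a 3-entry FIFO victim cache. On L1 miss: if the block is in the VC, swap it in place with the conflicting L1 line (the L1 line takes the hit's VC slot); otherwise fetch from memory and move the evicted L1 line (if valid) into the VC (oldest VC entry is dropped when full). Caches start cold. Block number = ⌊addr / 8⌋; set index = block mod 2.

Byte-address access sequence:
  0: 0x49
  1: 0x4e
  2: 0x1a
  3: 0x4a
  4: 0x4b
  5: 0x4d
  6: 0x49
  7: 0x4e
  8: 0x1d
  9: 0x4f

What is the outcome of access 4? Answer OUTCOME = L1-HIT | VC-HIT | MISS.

OUTCOME = L1-HIT

#0 0x49→b9/s1 MISS; vc=[]
#1 0x4e→b9/s1 L1-HIT; vc=[]
#2 0x1a→b3/s1 MISS; vc=[9]
#3 0x4a→b9/s1 VC-HIT; vc=[3]
#4 0x4b→b9/s1 L1-HIT; vc=[3]
#5 0x4d→b9/s1 L1-HIT; vc=[3]
#6 0x49→b9/s1 L1-HIT; vc=[3]
#7 0x4e→b9/s1 L1-HIT; vc=[3]
#8 0x1d→b3/s1 VC-HIT; vc=[9]
#9 0x4f→b9/s1 VC-HIT; vc=[3]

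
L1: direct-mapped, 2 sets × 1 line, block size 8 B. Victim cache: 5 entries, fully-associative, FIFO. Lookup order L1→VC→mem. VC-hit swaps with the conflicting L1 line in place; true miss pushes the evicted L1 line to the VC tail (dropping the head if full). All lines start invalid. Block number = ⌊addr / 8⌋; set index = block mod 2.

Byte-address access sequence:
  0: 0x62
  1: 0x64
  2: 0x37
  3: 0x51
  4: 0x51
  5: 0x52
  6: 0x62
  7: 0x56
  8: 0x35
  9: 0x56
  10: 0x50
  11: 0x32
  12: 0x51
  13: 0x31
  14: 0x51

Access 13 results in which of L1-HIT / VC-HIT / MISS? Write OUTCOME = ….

OUTCOME = VC-HIT

  [0] addr=0x62 blk=12 s=0: MISS | VC []
  [1] addr=0x64 blk=12 s=0: L1-HIT | VC []
  [2] addr=0x37 blk=6 s=0: MISS | VC [12]
  [3] addr=0x51 blk=10 s=0: MISS | VC [12, 6]
  [4] addr=0x51 blk=10 s=0: L1-HIT | VC [12, 6]
  [5] addr=0x52 blk=10 s=0: L1-HIT | VC [12, 6]
  [6] addr=0x62 blk=12 s=0: VC-HIT | VC [10, 6]
  [7] addr=0x56 blk=10 s=0: VC-HIT | VC [12, 6]
  [8] addr=0x35 blk=6 s=0: VC-HIT | VC [12, 10]
  [9] addr=0x56 blk=10 s=0: VC-HIT | VC [12, 6]
  [10] addr=0x50 blk=10 s=0: L1-HIT | VC [12, 6]
  [11] addr=0x32 blk=6 s=0: VC-HIT | VC [12, 10]
  [12] addr=0x51 blk=10 s=0: VC-HIT | VC [12, 6]
  [13] addr=0x31 blk=6 s=0: VC-HIT | VC [12, 10]
  [14] addr=0x51 blk=10 s=0: VC-HIT | VC [12, 6]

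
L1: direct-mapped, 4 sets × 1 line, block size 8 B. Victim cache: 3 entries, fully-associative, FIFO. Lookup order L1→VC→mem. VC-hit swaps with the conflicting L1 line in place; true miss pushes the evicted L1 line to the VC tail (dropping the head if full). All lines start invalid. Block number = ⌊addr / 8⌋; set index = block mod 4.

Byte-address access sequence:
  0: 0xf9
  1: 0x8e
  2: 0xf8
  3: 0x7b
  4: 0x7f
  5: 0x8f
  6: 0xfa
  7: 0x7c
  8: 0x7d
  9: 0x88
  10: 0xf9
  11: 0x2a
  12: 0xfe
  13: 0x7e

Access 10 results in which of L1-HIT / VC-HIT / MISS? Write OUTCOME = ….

OUTCOME = VC-HIT

0: 0xf9 (blk 31, set 3) → MISS  vc=[]
1: 0x8e (blk 17, set 1) → MISS  vc=[]
2: 0xf8 (blk 31, set 3) → L1-HIT  vc=[]
3: 0x7b (blk 15, set 3) → MISS  vc=[31]
4: 0x7f (blk 15, set 3) → L1-HIT  vc=[31]
5: 0x8f (blk 17, set 1) → L1-HIT  vc=[31]
6: 0xfa (blk 31, set 3) → VC-HIT  vc=[15]
7: 0x7c (blk 15, set 3) → VC-HIT  vc=[31]
8: 0x7d (blk 15, set 3) → L1-HIT  vc=[31]
9: 0x88 (blk 17, set 1) → L1-HIT  vc=[31]
10: 0xf9 (blk 31, set 3) → VC-HIT  vc=[15]
11: 0x2a (blk 5, set 1) → MISS  vc=[15, 17]
12: 0xfe (blk 31, set 3) → L1-HIT  vc=[15, 17]
13: 0x7e (blk 15, set 3) → VC-HIT  vc=[31, 17]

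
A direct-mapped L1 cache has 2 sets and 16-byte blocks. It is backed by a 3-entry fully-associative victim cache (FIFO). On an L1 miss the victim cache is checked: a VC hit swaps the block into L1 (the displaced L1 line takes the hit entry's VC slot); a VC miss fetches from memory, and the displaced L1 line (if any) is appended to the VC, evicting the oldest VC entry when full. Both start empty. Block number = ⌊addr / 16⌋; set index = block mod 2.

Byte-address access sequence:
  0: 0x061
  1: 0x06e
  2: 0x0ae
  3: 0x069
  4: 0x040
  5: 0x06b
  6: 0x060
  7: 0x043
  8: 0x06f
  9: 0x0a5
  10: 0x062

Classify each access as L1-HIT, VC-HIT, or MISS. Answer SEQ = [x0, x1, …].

  [0] addr=0x61 blk=6 s=0: MISS | VC []
  [1] addr=0x6e blk=6 s=0: L1-HIT | VC []
  [2] addr=0xae blk=10 s=0: MISS | VC [6]
  [3] addr=0x69 blk=6 s=0: VC-HIT | VC [10]
  [4] addr=0x40 blk=4 s=0: MISS | VC [10, 6]
  [5] addr=0x6b blk=6 s=0: VC-HIT | VC [10, 4]
  [6] addr=0x60 blk=6 s=0: L1-HIT | VC [10, 4]
  [7] addr=0x43 blk=4 s=0: VC-HIT | VC [10, 6]
  [8] addr=0x6f blk=6 s=0: VC-HIT | VC [10, 4]
  [9] addr=0xa5 blk=10 s=0: VC-HIT | VC [6, 4]
  [10] addr=0x62 blk=6 s=0: VC-HIT | VC [10, 4]

SEQ = [MISS, L1-HIT, MISS, VC-HIT, MISS, VC-HIT, L1-HIT, VC-HIT, VC-HIT, VC-HIT, VC-HIT]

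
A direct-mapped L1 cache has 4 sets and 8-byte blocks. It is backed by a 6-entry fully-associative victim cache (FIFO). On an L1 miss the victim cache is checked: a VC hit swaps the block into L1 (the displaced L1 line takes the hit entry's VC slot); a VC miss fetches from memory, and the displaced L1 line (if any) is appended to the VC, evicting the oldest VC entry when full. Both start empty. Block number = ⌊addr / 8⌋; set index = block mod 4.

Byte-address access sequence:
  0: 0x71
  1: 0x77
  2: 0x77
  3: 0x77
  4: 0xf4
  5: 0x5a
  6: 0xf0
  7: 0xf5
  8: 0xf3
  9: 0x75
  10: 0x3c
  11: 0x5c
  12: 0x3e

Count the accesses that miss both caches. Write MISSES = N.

MISSES = 4

#0 0x71→b14/s2 MISS; vc=[]
#1 0x77→b14/s2 L1-HIT; vc=[]
#2 0x77→b14/s2 L1-HIT; vc=[]
#3 0x77→b14/s2 L1-HIT; vc=[]
#4 0xf4→b30/s2 MISS; vc=[14]
#5 0x5a→b11/s3 MISS; vc=[14]
#6 0xf0→b30/s2 L1-HIT; vc=[14]
#7 0xf5→b30/s2 L1-HIT; vc=[14]
#8 0xf3→b30/s2 L1-HIT; vc=[14]
#9 0x75→b14/s2 VC-HIT; vc=[30]
#10 0x3c→b7/s3 MISS; vc=[30,11]
#11 0x5c→b11/s3 VC-HIT; vc=[30,7]
#12 0x3e→b7/s3 VC-HIT; vc=[30,11]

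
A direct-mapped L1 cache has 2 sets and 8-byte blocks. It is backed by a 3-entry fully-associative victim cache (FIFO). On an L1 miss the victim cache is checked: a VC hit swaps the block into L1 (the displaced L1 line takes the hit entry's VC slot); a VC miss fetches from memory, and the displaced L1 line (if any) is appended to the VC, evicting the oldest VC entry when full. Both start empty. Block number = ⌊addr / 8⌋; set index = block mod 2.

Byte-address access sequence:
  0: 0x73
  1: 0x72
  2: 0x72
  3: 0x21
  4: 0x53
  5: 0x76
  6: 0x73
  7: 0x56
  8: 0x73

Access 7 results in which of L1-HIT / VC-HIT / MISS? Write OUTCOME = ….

OUTCOME = VC-HIT

  [0] addr=0x73 blk=14 s=0: MISS | VC []
  [1] addr=0x72 blk=14 s=0: L1-HIT | VC []
  [2] addr=0x72 blk=14 s=0: L1-HIT | VC []
  [3] addr=0x21 blk=4 s=0: MISS | VC [14]
  [4] addr=0x53 blk=10 s=0: MISS | VC [14, 4]
  [5] addr=0x76 blk=14 s=0: VC-HIT | VC [10, 4]
  [6] addr=0x73 blk=14 s=0: L1-HIT | VC [10, 4]
  [7] addr=0x56 blk=10 s=0: VC-HIT | VC [14, 4]
  [8] addr=0x73 blk=14 s=0: VC-HIT | VC [10, 4]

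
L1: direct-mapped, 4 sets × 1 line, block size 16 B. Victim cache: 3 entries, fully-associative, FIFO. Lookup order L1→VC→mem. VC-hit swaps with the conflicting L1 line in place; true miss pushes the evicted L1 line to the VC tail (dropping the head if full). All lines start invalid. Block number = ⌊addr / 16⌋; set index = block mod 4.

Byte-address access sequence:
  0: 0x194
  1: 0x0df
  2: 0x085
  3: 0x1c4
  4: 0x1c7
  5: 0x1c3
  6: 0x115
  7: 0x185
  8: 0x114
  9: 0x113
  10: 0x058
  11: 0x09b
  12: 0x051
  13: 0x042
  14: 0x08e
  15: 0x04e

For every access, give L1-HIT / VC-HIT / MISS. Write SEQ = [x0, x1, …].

0: 0x194 (blk 25, set 1) → MISS  vc=[]
1: 0xdf (blk 13, set 1) → MISS  vc=[25]
2: 0x85 (blk 8, set 0) → MISS  vc=[25]
3: 0x1c4 (blk 28, set 0) → MISS  vc=[25, 8]
4: 0x1c7 (blk 28, set 0) → L1-HIT  vc=[25, 8]
5: 0x1c3 (blk 28, set 0) → L1-HIT  vc=[25, 8]
6: 0x115 (blk 17, set 1) → MISS  vc=[25, 8, 13]
7: 0x185 (blk 24, set 0) → MISS  vc=[8, 13, 28]
8: 0x114 (blk 17, set 1) → L1-HIT  vc=[8, 13, 28]
9: 0x113 (blk 17, set 1) → L1-HIT  vc=[8, 13, 28]
10: 0x58 (blk 5, set 1) → MISS  vc=[13, 28, 17]
11: 0x9b (blk 9, set 1) → MISS  vc=[28, 17, 5]
12: 0x51 (blk 5, set 1) → VC-HIT  vc=[28, 17, 9]
13: 0x42 (blk 4, set 0) → MISS  vc=[17, 9, 24]
14: 0x8e (blk 8, set 0) → MISS  vc=[9, 24, 4]
15: 0x4e (blk 4, set 0) → VC-HIT  vc=[9, 24, 8]

SEQ = [MISS, MISS, MISS, MISS, L1-HIT, L1-HIT, MISS, MISS, L1-HIT, L1-HIT, MISS, MISS, VC-HIT, MISS, MISS, VC-HIT]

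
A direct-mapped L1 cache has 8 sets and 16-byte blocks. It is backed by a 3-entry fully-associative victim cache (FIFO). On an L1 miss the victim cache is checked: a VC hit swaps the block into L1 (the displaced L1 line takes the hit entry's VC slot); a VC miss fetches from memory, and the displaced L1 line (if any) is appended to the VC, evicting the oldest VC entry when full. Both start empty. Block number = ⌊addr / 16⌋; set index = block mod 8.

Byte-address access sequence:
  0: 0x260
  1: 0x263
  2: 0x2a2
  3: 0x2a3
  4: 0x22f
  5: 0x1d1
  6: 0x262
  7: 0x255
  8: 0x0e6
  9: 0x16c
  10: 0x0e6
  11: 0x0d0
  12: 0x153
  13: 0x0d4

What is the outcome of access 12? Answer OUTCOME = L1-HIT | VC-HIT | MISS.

#0 0x260→b38/s6 MISS; vc=[]
#1 0x263→b38/s6 L1-HIT; vc=[]
#2 0x2a2→b42/s2 MISS; vc=[]
#3 0x2a3→b42/s2 L1-HIT; vc=[]
#4 0x22f→b34/s2 MISS; vc=[42]
#5 0x1d1→b29/s5 MISS; vc=[42]
#6 0x262→b38/s6 L1-HIT; vc=[42]
#7 0x255→b37/s5 MISS; vc=[42,29]
#8 0xe6→b14/s6 MISS; vc=[42,29,38]
#9 0x16c→b22/s6 MISS; vc=[29,38,14]
#10 0xe6→b14/s6 VC-HIT; vc=[29,38,22]
#11 0xd0→b13/s5 MISS; vc=[38,22,37]
#12 0x153→b21/s5 MISS; vc=[22,37,13]
#13 0xd4→b13/s5 VC-HIT; vc=[22,37,21]

OUTCOME = MISS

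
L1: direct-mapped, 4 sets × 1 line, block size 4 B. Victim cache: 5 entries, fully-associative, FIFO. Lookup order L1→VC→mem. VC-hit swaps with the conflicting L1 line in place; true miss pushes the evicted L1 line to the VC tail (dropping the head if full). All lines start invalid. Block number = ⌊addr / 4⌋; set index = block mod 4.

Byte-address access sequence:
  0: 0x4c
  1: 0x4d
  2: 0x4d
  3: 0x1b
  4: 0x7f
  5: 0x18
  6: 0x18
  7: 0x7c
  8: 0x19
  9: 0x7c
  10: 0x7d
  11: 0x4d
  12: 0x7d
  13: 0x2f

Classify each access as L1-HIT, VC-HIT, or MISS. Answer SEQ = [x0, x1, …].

#0 0x4c→b19/s3 MISS; vc=[]
#1 0x4d→b19/s3 L1-HIT; vc=[]
#2 0x4d→b19/s3 L1-HIT; vc=[]
#3 0x1b→b6/s2 MISS; vc=[]
#4 0x7f→b31/s3 MISS; vc=[19]
#5 0x18→b6/s2 L1-HIT; vc=[19]
#6 0x18→b6/s2 L1-HIT; vc=[19]
#7 0x7c→b31/s3 L1-HIT; vc=[19]
#8 0x19→b6/s2 L1-HIT; vc=[19]
#9 0x7c→b31/s3 L1-HIT; vc=[19]
#10 0x7d→b31/s3 L1-HIT; vc=[19]
#11 0x4d→b19/s3 VC-HIT; vc=[31]
#12 0x7d→b31/s3 VC-HIT; vc=[19]
#13 0x2f→b11/s3 MISS; vc=[19,31]

SEQ = [MISS, L1-HIT, L1-HIT, MISS, MISS, L1-HIT, L1-HIT, L1-HIT, L1-HIT, L1-HIT, L1-HIT, VC-HIT, VC-HIT, MISS]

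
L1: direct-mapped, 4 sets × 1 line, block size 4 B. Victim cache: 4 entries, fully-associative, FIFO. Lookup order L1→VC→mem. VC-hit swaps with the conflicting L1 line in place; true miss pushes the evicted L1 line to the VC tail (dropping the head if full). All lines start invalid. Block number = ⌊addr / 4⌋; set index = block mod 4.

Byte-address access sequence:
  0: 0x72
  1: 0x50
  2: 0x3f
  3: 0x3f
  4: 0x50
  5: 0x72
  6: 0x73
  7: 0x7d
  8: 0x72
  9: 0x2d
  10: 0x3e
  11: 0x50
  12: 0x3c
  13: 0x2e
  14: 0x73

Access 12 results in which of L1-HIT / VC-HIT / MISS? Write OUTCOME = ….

OUTCOME = L1-HIT

0: 0x72 (blk 28, set 0) → MISS  vc=[]
1: 0x50 (blk 20, set 0) → MISS  vc=[28]
2: 0x3f (blk 15, set 3) → MISS  vc=[28]
3: 0x3f (blk 15, set 3) → L1-HIT  vc=[28]
4: 0x50 (blk 20, set 0) → L1-HIT  vc=[28]
5: 0x72 (blk 28, set 0) → VC-HIT  vc=[20]
6: 0x73 (blk 28, set 0) → L1-HIT  vc=[20]
7: 0x7d (blk 31, set 3) → MISS  vc=[20, 15]
8: 0x72 (blk 28, set 0) → L1-HIT  vc=[20, 15]
9: 0x2d (blk 11, set 3) → MISS  vc=[20, 15, 31]
10: 0x3e (blk 15, set 3) → VC-HIT  vc=[20, 11, 31]
11: 0x50 (blk 20, set 0) → VC-HIT  vc=[28, 11, 31]
12: 0x3c (blk 15, set 3) → L1-HIT  vc=[28, 11, 31]
13: 0x2e (blk 11, set 3) → VC-HIT  vc=[28, 15, 31]
14: 0x73 (blk 28, set 0) → VC-HIT  vc=[20, 15, 31]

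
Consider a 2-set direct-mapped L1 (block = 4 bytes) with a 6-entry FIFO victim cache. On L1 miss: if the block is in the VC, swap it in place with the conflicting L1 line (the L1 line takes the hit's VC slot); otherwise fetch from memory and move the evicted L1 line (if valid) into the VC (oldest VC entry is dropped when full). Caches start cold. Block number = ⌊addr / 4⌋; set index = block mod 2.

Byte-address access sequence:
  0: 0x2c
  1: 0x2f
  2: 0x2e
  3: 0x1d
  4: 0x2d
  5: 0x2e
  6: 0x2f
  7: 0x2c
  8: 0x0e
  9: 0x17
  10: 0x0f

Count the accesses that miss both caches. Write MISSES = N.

  [0] addr=0x2c blk=11 s=1: MISS | VC []
  [1] addr=0x2f blk=11 s=1: L1-HIT | VC []
  [2] addr=0x2e blk=11 s=1: L1-HIT | VC []
  [3] addr=0x1d blk=7 s=1: MISS | VC [11]
  [4] addr=0x2d blk=11 s=1: VC-HIT | VC [7]
  [5] addr=0x2e blk=11 s=1: L1-HIT | VC [7]
  [6] addr=0x2f blk=11 s=1: L1-HIT | VC [7]
  [7] addr=0x2c blk=11 s=1: L1-HIT | VC [7]
  [8] addr=0xe blk=3 s=1: MISS | VC [7, 11]
  [9] addr=0x17 blk=5 s=1: MISS | VC [7, 11, 3]
  [10] addr=0xf blk=3 s=1: VC-HIT | VC [7, 11, 5]

MISSES = 4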